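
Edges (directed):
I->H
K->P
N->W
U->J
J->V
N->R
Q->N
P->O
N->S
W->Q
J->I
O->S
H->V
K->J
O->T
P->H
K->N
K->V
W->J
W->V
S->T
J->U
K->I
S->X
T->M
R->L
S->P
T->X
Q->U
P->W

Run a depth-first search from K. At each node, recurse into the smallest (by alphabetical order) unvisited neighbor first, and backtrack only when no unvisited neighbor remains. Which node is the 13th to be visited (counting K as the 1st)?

Visit K
K → I
I → H
H → V
K → J
J → U
K → N
N → R
R → L
N → S
S → P
P → O
O → T
T → M
T → X
P → W
W → Q

Visit order: K, I, H, V, J, U, N, R, L, S, P, O, T, M, X, W, Q

T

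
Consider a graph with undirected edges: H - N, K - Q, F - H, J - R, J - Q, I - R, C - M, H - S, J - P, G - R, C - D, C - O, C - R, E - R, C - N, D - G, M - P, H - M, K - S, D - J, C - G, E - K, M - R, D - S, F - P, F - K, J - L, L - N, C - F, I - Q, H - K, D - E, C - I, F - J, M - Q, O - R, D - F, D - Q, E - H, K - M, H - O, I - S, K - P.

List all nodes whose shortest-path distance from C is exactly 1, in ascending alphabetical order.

Level 0: C
Level 1: D, F, G, I, M, N, O, R
Level 2: E, H, J, K, L, P, Q, S

D, F, G, I, M, N, O, R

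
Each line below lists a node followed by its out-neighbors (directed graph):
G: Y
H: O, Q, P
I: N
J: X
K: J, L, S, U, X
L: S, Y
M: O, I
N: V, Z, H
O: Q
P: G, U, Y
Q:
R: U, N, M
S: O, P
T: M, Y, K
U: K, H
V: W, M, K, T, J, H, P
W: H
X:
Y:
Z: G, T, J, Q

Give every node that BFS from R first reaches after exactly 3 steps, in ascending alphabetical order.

Level 0: R
Level 1: M, N, U
Level 2: H, I, K, O, V, Z
Level 3: G, J, L, P, Q, S, T, W, X
Level 4: Y

G, J, L, P, Q, S, T, W, X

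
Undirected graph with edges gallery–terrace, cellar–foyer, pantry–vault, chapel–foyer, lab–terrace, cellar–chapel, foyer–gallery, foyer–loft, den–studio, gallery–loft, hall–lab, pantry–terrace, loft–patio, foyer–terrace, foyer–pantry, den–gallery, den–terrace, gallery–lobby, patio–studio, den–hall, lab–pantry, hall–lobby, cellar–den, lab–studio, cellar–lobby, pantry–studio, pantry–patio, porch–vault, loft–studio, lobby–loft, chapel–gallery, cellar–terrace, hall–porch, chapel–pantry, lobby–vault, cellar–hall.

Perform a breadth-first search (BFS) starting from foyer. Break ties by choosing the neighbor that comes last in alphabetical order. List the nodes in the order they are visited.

Visit foyer; enqueue terrace, pantry, loft, gallery, chapel, cellar → queue [terrace, pantry, loft, gallery, chapel, cellar]
Visit terrace; enqueue lab, den → queue [pantry, loft, gallery, chapel, cellar, lab, den]
Visit pantry; enqueue vault, studio, patio → queue [loft, gallery, chapel, cellar, lab, den, vault, studio, patio]
Visit loft; enqueue lobby → queue [gallery, chapel, cellar, lab, den, vault, studio, patio, lobby]
Visit gallery → queue [chapel, cellar, lab, den, vault, studio, patio, lobby]
Visit chapel → queue [cellar, lab, den, vault, studio, patio, lobby]
Visit cellar; enqueue hall → queue [lab, den, vault, studio, patio, lobby, hall]
Visit lab → queue [den, vault, studio, patio, lobby, hall]
Visit den → queue [vault, studio, patio, lobby, hall]
Visit vault; enqueue porch → queue [studio, patio, lobby, hall, porch]
Visit studio → queue [patio, lobby, hall, porch]
Visit patio → queue [lobby, hall, porch]
Visit lobby → queue [hall, porch]
Visit hall → queue [porch]
Visit porch → queue []

foyer -> terrace -> pantry -> loft -> gallery -> chapel -> cellar -> lab -> den -> vault -> studio -> patio -> lobby -> hall -> porch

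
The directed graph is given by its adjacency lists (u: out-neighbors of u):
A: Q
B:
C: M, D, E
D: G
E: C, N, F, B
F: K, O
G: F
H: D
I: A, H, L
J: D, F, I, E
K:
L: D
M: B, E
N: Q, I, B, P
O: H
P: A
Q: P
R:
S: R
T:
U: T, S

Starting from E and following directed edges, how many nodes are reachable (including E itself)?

16

BFS from E visits: E, C, N, F, B, M, D, Q, I, P, K, O, G, A, H, L
Reachable nodes: 16 of 21 total.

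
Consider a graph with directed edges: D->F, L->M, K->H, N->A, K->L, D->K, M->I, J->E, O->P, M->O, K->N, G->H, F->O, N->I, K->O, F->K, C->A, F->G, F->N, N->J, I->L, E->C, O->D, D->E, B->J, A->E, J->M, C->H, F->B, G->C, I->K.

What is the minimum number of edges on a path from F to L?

Level 0: F
Level 1: B, G, K, N, O
Level 2: A, C, D, H, I, J, L, P
Level 3: E, M
L first appears at level 2.

2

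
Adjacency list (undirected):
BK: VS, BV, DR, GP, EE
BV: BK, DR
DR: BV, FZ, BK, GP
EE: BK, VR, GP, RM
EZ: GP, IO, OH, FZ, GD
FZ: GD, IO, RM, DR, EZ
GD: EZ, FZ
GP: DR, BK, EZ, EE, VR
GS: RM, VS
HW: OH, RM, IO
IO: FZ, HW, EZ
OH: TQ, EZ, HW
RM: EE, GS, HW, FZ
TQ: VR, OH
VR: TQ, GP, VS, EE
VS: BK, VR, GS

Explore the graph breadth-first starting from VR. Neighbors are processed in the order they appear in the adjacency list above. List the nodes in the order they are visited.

VR TQ GP VS EE OH DR BK EZ GS RM HW BV FZ IO GD

Visit VR; enqueue TQ, GP, VS, EE → queue [TQ, GP, VS, EE]
Visit TQ; enqueue OH → queue [GP, VS, EE, OH]
Visit GP; enqueue DR, BK, EZ → queue [VS, EE, OH, DR, BK, EZ]
Visit VS; enqueue GS → queue [EE, OH, DR, BK, EZ, GS]
Visit EE; enqueue RM → queue [OH, DR, BK, EZ, GS, RM]
Visit OH; enqueue HW → queue [DR, BK, EZ, GS, RM, HW]
Visit DR; enqueue BV, FZ → queue [BK, EZ, GS, RM, HW, BV, FZ]
Visit BK → queue [EZ, GS, RM, HW, BV, FZ]
Visit EZ; enqueue IO, GD → queue [GS, RM, HW, BV, FZ, IO, GD]
Visit GS → queue [RM, HW, BV, FZ, IO, GD]
Visit RM → queue [HW, BV, FZ, IO, GD]
Visit HW → queue [BV, FZ, IO, GD]
Visit BV → queue [FZ, IO, GD]
Visit FZ → queue [IO, GD]
Visit IO → queue [GD]
Visit GD → queue []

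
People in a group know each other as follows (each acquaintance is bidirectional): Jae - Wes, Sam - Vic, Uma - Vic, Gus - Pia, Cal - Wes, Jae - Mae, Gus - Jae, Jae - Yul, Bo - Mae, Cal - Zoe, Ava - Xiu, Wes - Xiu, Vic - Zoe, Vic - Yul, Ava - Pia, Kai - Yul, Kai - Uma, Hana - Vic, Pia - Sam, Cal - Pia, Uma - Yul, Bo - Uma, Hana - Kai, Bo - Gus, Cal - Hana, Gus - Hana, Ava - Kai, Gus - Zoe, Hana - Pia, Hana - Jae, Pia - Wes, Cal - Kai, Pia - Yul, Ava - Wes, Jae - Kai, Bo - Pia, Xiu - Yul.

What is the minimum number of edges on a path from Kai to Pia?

2

Level 0: Kai
Level 1: Ava, Cal, Hana, Jae, Uma, Yul
Level 2: Bo, Gus, Mae, Pia, Vic, Wes, Xiu, Zoe
Level 3: Sam
Pia first appears at level 2.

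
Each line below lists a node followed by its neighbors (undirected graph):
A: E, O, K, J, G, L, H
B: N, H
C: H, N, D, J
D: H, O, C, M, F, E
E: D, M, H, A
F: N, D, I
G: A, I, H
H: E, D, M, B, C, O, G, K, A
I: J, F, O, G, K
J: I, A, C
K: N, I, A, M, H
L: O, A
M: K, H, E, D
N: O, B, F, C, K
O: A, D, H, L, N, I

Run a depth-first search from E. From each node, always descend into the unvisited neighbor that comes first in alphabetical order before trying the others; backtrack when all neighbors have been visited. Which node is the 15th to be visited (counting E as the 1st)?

L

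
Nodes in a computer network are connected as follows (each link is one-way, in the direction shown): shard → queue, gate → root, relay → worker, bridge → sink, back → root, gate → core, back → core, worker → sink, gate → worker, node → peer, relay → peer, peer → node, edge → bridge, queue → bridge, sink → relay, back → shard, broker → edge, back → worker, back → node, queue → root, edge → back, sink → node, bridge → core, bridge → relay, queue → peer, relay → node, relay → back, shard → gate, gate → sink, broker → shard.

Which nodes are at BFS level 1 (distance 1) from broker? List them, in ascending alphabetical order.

edge, shard

Level 0: broker
Level 1: edge, shard
Level 2: back, bridge, gate, queue
Level 3: core, node, peer, relay, root, sink, worker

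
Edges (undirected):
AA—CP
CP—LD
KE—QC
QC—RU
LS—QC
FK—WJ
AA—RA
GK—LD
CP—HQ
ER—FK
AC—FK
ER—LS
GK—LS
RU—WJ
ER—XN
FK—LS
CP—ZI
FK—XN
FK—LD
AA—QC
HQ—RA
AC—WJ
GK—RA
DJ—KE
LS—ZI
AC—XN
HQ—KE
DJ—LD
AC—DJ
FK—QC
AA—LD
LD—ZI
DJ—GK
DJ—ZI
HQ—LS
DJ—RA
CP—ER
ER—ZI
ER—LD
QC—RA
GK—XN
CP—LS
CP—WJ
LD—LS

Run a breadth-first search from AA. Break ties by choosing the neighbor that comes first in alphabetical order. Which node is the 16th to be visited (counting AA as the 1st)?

XN

Visit AA; enqueue CP, LD, QC, RA → queue [CP, LD, QC, RA]
Visit CP; enqueue ER, HQ, LS, WJ, ZI → queue [LD, QC, RA, ER, HQ, LS, WJ, ZI]
Visit LD; enqueue DJ, FK, GK → queue [QC, RA, ER, HQ, LS, WJ, ZI, DJ, FK, GK]
Visit QC; enqueue KE, RU → queue [RA, ER, HQ, LS, WJ, ZI, DJ, FK, GK, KE, RU]
Visit RA → queue [ER, HQ, LS, WJ, ZI, DJ, FK, GK, KE, RU]
Visit ER; enqueue XN → queue [HQ, LS, WJ, ZI, DJ, FK, GK, KE, RU, XN]
Visit HQ → queue [LS, WJ, ZI, DJ, FK, GK, KE, RU, XN]
Visit LS → queue [WJ, ZI, DJ, FK, GK, KE, RU, XN]
Visit WJ; enqueue AC → queue [ZI, DJ, FK, GK, KE, RU, XN, AC]
Visit ZI → queue [DJ, FK, GK, KE, RU, XN, AC]
Visit DJ → queue [FK, GK, KE, RU, XN, AC]
Visit FK → queue [GK, KE, RU, XN, AC]
Visit GK → queue [KE, RU, XN, AC]
Visit KE → queue [RU, XN, AC]
Visit RU → queue [XN, AC]
Visit XN → queue [AC]
Visit AC → queue []

Visit order: AA, CP, LD, QC, RA, ER, HQ, LS, WJ, ZI, DJ, FK, GK, KE, RU, XN, AC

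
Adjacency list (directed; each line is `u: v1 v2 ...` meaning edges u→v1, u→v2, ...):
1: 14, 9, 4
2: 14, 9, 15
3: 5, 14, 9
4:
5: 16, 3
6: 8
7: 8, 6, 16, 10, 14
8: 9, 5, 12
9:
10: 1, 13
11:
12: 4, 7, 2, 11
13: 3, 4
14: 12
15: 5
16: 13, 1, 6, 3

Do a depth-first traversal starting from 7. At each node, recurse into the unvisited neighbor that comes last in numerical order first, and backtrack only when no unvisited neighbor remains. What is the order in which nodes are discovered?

7, 16, 13, 4, 3, 14, 12, 11, 2, 15, 5, 9, 6, 8, 1, 10

Visit 7
7 → 16
16 → 13
13 → 4
13 → 3
3 → 14
14 → 12
12 → 11
12 → 2
2 → 15
15 → 5
2 → 9
16 → 6
6 → 8
16 → 1
7 → 10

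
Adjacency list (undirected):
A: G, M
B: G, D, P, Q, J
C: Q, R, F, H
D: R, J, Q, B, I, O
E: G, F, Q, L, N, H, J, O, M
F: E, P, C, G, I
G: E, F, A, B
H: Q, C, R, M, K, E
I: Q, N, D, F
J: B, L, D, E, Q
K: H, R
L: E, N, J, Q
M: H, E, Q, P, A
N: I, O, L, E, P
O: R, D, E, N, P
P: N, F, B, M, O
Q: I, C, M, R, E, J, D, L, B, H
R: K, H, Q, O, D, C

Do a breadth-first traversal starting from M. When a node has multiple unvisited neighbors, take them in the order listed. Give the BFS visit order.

M → H → E → Q → P → A → C → R → K → G → F → L → N → J → O → I → D → B

Visit M; enqueue H, E, Q, P, A → queue [H, E, Q, P, A]
Visit H; enqueue C, R, K → queue [E, Q, P, A, C, R, K]
Visit E; enqueue G, F, L, N, J, O → queue [Q, P, A, C, R, K, G, F, L, N, J, O]
Visit Q; enqueue I, D, B → queue [P, A, C, R, K, G, F, L, N, J, O, I, D, B]
Visit P → queue [A, C, R, K, G, F, L, N, J, O, I, D, B]
Visit A → queue [C, R, K, G, F, L, N, J, O, I, D, B]
Visit C → queue [R, K, G, F, L, N, J, O, I, D, B]
Visit R → queue [K, G, F, L, N, J, O, I, D, B]
Visit K → queue [G, F, L, N, J, O, I, D, B]
Visit G → queue [F, L, N, J, O, I, D, B]
Visit F → queue [L, N, J, O, I, D, B]
Visit L → queue [N, J, O, I, D, B]
Visit N → queue [J, O, I, D, B]
Visit J → queue [O, I, D, B]
Visit O → queue [I, D, B]
Visit I → queue [D, B]
Visit D → queue [B]
Visit B → queue []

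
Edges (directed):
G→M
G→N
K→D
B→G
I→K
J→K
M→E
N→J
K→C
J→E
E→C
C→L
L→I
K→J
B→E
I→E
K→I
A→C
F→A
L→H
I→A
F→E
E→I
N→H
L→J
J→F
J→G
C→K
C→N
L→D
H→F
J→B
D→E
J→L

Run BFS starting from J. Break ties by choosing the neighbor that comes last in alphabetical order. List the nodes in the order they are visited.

Visit J; enqueue L, K, G, F, E, B → queue [L, K, G, F, E, B]
Visit L; enqueue I, H, D → queue [K, G, F, E, B, I, H, D]
Visit K; enqueue C → queue [G, F, E, B, I, H, D, C]
Visit G; enqueue N, M → queue [F, E, B, I, H, D, C, N, M]
Visit F; enqueue A → queue [E, B, I, H, D, C, N, M, A]
Visit E → queue [B, I, H, D, C, N, M, A]
Visit B → queue [I, H, D, C, N, M, A]
Visit I → queue [H, D, C, N, M, A]
Visit H → queue [D, C, N, M, A]
Visit D → queue [C, N, M, A]
Visit C → queue [N, M, A]
Visit N → queue [M, A]
Visit M → queue [A]
Visit A → queue []

J → L → K → G → F → E → B → I → H → D → C → N → M → A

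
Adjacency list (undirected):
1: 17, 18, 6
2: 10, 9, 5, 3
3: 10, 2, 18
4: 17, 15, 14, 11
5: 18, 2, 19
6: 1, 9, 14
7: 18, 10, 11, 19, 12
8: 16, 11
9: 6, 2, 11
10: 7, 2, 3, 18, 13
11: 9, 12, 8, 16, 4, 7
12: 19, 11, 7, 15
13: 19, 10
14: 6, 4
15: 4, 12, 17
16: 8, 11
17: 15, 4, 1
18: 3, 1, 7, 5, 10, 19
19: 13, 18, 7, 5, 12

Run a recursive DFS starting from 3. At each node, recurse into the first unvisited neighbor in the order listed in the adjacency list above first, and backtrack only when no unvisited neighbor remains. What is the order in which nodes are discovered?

3, 10, 7, 18, 1, 17, 15, 4, 14, 6, 9, 2, 5, 19, 13, 12, 11, 8, 16

Visit 3
3 → 10
10 → 7
7 → 18
18 → 1
1 → 17
17 → 15
15 → 4
4 → 14
14 → 6
6 → 9
9 → 2
2 → 5
5 → 19
19 → 13
19 → 12
12 → 11
11 → 8
8 → 16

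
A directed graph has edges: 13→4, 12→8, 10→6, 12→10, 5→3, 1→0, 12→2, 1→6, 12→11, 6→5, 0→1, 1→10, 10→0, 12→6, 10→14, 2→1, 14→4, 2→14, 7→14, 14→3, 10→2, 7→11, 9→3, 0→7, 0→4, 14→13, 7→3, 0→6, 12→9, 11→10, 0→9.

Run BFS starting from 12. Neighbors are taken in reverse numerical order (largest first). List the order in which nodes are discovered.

Visit 12; enqueue 11, 10, 9, 8, 6, 2 → queue [11, 10, 9, 8, 6, 2]
Visit 11 → queue [10, 9, 8, 6, 2]
Visit 10; enqueue 14, 0 → queue [9, 8, 6, 2, 14, 0]
Visit 9; enqueue 3 → queue [8, 6, 2, 14, 0, 3]
Visit 8 → queue [6, 2, 14, 0, 3]
Visit 6; enqueue 5 → queue [2, 14, 0, 3, 5]
Visit 2; enqueue 1 → queue [14, 0, 3, 5, 1]
Visit 14; enqueue 13, 4 → queue [0, 3, 5, 1, 13, 4]
Visit 0; enqueue 7 → queue [3, 5, 1, 13, 4, 7]
Visit 3 → queue [5, 1, 13, 4, 7]
Visit 5 → queue [1, 13, 4, 7]
Visit 1 → queue [13, 4, 7]
Visit 13 → queue [4, 7]
Visit 4 → queue [7]
Visit 7 → queue []

12 -> 11 -> 10 -> 9 -> 8 -> 6 -> 2 -> 14 -> 0 -> 3 -> 5 -> 1 -> 13 -> 4 -> 7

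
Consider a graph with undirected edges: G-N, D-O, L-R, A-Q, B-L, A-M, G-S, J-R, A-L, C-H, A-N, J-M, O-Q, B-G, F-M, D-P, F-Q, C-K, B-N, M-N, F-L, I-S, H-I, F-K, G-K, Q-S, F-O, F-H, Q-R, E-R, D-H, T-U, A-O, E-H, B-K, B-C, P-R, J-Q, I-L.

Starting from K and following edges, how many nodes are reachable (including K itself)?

19

BFS from K visits: K, B, C, F, G, L, N, H, M, O, Q, S, A, I, R, D, E, J, P
Reachable nodes: 19 of 21 total.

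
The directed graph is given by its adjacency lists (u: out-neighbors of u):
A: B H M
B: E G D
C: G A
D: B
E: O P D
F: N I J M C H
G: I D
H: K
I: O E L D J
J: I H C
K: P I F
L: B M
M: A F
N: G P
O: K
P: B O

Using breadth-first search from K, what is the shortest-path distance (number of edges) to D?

Level 0: K
Level 1: F, I, P
Level 2: B, C, D, E, H, J, L, M, N, O
Level 3: A, G
D first appears at level 2.

2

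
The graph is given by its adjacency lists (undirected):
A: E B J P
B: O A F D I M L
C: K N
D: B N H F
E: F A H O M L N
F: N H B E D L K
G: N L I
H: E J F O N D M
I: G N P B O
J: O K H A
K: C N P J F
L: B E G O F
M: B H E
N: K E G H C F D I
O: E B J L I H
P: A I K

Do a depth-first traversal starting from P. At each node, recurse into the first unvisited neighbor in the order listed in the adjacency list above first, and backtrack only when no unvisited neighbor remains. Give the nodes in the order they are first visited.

P, A, E, F, N, K, C, J, O, B, D, H, M, I, G, L

Visit P
P → A
A → E
E → F
F → N
N → K
K → C
K → J
J → O
O → B
B → D
D → H
H → M
B → I
I → G
G → L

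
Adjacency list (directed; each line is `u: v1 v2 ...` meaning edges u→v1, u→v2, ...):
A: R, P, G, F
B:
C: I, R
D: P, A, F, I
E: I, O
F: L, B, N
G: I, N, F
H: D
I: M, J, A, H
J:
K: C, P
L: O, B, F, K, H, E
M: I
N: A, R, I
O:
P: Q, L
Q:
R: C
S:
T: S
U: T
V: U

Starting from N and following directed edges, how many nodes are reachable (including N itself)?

18

BFS from N visits: N, R, I, A, C, M, J, H, P, G, F, D, Q, L, B, O, K, E
Reachable nodes: 18 of 22 total.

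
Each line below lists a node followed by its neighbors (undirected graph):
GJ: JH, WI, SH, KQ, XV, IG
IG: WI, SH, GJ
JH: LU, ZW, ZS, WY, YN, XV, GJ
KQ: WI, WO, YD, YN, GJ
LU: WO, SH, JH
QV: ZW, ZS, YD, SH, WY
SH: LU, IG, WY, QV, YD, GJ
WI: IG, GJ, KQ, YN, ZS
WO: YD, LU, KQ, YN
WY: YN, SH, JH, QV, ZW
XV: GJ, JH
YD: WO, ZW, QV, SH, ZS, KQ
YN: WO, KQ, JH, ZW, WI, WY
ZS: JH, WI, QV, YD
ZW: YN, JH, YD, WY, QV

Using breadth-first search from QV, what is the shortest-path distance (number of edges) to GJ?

2

Level 0: QV
Level 1: SH, WY, YD, ZS, ZW
Level 2: GJ, IG, JH, KQ, LU, WI, WO, YN
Level 3: XV
GJ first appears at level 2.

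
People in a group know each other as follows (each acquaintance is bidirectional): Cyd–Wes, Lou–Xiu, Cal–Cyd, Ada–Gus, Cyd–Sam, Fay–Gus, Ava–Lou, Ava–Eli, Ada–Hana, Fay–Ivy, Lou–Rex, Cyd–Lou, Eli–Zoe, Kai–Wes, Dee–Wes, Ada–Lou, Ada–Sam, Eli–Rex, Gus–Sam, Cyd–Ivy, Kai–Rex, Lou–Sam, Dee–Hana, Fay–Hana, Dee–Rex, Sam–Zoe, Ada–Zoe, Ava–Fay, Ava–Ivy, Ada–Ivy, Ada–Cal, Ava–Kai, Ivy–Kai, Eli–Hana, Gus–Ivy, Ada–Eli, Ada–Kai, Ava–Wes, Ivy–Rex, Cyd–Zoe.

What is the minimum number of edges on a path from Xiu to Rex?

2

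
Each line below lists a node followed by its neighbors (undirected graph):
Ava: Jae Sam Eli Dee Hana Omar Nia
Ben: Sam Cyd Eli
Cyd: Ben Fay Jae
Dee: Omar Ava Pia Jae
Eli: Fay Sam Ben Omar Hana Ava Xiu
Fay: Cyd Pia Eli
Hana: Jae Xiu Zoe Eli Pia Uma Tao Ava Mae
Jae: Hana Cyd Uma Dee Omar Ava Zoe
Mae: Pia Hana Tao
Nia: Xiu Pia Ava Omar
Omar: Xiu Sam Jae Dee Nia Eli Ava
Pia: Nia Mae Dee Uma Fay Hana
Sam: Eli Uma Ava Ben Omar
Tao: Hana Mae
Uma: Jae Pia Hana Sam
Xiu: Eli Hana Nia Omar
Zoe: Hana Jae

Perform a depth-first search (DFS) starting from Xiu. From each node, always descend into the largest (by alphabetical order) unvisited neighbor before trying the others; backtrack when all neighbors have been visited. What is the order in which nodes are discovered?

Xiu, Omar, Sam, Uma, Pia, Nia, Ava, Jae, Zoe, Hana, Tao, Mae, Eli, Fay, Cyd, Ben, Dee

Visit Xiu
Xiu → Omar
Omar → Sam
Sam → Uma
Uma → Pia
Pia → Nia
Nia → Ava
Ava → Jae
Jae → Zoe
Zoe → Hana
Hana → Tao
Tao → Mae
Hana → Eli
Eli → Fay
Fay → Cyd
Cyd → Ben
Jae → Dee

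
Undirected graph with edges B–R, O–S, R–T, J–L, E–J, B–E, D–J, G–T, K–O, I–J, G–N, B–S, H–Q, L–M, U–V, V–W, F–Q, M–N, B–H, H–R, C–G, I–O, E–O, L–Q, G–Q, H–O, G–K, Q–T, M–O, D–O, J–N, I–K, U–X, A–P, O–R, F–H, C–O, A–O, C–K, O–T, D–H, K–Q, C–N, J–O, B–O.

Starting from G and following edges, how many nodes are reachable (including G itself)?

BFS from G visits: G, C, K, N, Q, T, O, I, J, M, F, H, L, R, A, B, D, E, S, P
Reachable nodes: 20 of 24 total.

20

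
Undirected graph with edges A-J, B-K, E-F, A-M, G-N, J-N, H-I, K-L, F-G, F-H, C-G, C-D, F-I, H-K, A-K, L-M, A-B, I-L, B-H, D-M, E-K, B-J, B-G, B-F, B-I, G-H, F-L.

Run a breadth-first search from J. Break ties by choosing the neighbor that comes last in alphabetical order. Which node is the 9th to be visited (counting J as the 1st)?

Visit J; enqueue N, B, A → queue [N, B, A]
Visit N; enqueue G → queue [B, A, G]
Visit B; enqueue K, I, H, F → queue [A, G, K, I, H, F]
Visit A; enqueue M → queue [G, K, I, H, F, M]
Visit G; enqueue C → queue [K, I, H, F, M, C]
Visit K; enqueue L, E → queue [I, H, F, M, C, L, E]
Visit I → queue [H, F, M, C, L, E]
Visit H → queue [F, M, C, L, E]
Visit F → queue [M, C, L, E]
Visit M; enqueue D → queue [C, L, E, D]
Visit C → queue [L, E, D]
Visit L → queue [E, D]
Visit E → queue [D]
Visit D → queue []

Visit order: J, N, B, A, G, K, I, H, F, M, C, L, E, D

F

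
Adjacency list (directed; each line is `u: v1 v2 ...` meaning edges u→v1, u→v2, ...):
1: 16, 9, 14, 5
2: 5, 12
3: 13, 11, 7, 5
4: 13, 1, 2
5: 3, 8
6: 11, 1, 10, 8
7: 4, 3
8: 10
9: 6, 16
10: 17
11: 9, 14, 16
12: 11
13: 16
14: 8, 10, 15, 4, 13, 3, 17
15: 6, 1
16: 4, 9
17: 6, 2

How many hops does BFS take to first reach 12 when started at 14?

3

Level 0: 14
Level 1: 3, 4, 8, 10, 13, 15, 17
Level 2: 1, 2, 5, 6, 7, 11, 16
Level 3: 9, 12
12 first appears at level 3.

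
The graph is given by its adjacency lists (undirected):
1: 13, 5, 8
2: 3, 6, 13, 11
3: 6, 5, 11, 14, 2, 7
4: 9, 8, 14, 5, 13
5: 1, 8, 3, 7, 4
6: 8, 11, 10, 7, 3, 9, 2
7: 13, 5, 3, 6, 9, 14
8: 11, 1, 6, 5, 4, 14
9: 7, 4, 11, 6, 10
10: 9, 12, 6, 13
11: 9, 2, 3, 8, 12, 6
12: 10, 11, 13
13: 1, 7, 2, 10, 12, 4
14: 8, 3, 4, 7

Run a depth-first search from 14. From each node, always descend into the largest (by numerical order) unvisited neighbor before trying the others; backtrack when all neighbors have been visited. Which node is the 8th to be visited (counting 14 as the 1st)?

7

Visit 14
14 → 8
8 → 11
11 → 12
12 → 13
13 → 10
10 → 9
9 → 7
7 → 6
6 → 3
3 → 5
5 → 4
5 → 1
3 → 2

Visit order: 14, 8, 11, 12, 13, 10, 9, 7, 6, 3, 5, 4, 1, 2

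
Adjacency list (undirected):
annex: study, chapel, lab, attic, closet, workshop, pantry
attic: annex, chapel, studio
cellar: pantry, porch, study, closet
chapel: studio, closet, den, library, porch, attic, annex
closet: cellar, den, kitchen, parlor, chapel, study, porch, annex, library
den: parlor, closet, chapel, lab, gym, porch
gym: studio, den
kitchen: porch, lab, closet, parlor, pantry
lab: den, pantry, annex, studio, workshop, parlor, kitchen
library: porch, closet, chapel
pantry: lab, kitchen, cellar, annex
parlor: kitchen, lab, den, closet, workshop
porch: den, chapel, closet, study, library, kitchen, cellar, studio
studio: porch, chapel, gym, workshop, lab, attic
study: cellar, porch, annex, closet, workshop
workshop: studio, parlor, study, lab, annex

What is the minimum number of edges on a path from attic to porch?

2

Level 0: attic
Level 1: annex, chapel, studio
Level 2: closet, den, gym, lab, library, pantry, porch, study, workshop
Level 3: cellar, kitchen, parlor
porch first appears at level 2.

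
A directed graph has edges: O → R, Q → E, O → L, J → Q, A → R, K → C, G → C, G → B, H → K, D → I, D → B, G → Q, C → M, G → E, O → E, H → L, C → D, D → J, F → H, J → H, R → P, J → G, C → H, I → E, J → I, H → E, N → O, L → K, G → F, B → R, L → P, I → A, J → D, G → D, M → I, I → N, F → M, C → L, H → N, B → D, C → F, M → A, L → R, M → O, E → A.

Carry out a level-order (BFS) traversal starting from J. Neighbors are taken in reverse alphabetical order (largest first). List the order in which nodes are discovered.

Visit J; enqueue Q, I, H, G, D → queue [Q, I, H, G, D]
Visit Q; enqueue E → queue [I, H, G, D, E]
Visit I; enqueue N, A → queue [H, G, D, E, N, A]
Visit H; enqueue L, K → queue [G, D, E, N, A, L, K]
Visit G; enqueue F, C, B → queue [D, E, N, A, L, K, F, C, B]
Visit D → queue [E, N, A, L, K, F, C, B]
Visit E → queue [N, A, L, K, F, C, B]
Visit N; enqueue O → queue [A, L, K, F, C, B, O]
Visit A; enqueue R → queue [L, K, F, C, B, O, R]
Visit L; enqueue P → queue [K, F, C, B, O, R, P]
Visit K → queue [F, C, B, O, R, P]
Visit F; enqueue M → queue [C, B, O, R, P, M]
Visit C → queue [B, O, R, P, M]
Visit B → queue [O, R, P, M]
Visit O → queue [R, P, M]
Visit R → queue [P, M]
Visit P → queue [M]
Visit M → queue []

J Q I H G D E N A L K F C B O R P M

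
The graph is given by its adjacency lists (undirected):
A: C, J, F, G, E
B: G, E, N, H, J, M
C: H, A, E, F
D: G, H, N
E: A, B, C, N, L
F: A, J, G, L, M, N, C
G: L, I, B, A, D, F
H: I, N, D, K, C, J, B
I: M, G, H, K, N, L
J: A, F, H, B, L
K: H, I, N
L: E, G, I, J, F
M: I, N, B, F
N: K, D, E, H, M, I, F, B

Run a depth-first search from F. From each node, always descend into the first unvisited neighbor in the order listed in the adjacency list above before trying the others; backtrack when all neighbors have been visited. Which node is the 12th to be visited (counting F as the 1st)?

Visit F
F → A
A → C
C → H
H → I
I → M
M → N
N → K
N → D
D → G
G → L
L → E
E → B
B → J

Visit order: F, A, C, H, I, M, N, K, D, G, L, E, B, J

E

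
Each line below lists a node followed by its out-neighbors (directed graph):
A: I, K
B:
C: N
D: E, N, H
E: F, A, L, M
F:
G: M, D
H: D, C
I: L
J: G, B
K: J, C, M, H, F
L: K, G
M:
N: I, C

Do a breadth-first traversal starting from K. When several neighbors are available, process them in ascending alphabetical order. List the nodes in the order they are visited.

K, C, F, H, J, M, N, D, B, G, I, E, L, A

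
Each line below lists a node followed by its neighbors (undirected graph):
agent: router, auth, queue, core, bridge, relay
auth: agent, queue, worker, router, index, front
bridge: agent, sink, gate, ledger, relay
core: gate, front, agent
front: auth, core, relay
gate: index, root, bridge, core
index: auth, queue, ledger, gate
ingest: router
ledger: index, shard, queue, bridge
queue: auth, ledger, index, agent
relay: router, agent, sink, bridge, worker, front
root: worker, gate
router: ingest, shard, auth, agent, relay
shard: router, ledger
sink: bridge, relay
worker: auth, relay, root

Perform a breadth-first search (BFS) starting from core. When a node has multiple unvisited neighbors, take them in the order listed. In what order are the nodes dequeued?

core -> gate -> front -> agent -> index -> root -> bridge -> auth -> relay -> router -> queue -> ledger -> worker -> sink -> ingest -> shard

Visit core; enqueue gate, front, agent → queue [gate, front, agent]
Visit gate; enqueue index, root, bridge → queue [front, agent, index, root, bridge]
Visit front; enqueue auth, relay → queue [agent, index, root, bridge, auth, relay]
Visit agent; enqueue router, queue → queue [index, root, bridge, auth, relay, router, queue]
Visit index; enqueue ledger → queue [root, bridge, auth, relay, router, queue, ledger]
Visit root; enqueue worker → queue [bridge, auth, relay, router, queue, ledger, worker]
Visit bridge; enqueue sink → queue [auth, relay, router, queue, ledger, worker, sink]
Visit auth → queue [relay, router, queue, ledger, worker, sink]
Visit relay → queue [router, queue, ledger, worker, sink]
Visit router; enqueue ingest, shard → queue [queue, ledger, worker, sink, ingest, shard]
Visit queue → queue [ledger, worker, sink, ingest, shard]
Visit ledger → queue [worker, sink, ingest, shard]
Visit worker → queue [sink, ingest, shard]
Visit sink → queue [ingest, shard]
Visit ingest → queue [shard]
Visit shard → queue []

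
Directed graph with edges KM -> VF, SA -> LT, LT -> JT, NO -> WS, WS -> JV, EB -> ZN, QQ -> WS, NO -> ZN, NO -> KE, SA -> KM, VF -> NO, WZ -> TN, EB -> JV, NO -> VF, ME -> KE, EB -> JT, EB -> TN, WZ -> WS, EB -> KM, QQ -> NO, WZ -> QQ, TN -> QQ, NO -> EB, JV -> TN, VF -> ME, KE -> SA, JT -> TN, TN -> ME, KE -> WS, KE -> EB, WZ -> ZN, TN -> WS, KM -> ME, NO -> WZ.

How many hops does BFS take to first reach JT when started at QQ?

Level 0: QQ
Level 1: NO, WS
Level 2: EB, JV, KE, VF, WZ, ZN
Level 3: JT, KM, ME, SA, TN
Level 4: LT
JT first appears at level 3.

3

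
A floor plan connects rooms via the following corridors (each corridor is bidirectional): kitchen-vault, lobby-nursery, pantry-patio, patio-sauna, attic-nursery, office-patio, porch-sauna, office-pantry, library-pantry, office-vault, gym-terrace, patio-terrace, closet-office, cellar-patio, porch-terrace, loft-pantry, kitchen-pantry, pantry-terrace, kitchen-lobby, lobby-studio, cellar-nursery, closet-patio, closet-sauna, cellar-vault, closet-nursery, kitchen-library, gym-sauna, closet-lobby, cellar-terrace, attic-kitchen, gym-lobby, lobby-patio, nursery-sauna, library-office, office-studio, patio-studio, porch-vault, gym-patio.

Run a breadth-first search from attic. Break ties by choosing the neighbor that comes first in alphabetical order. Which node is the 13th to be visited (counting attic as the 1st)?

patio

Visit attic; enqueue kitchen, nursery → queue [kitchen, nursery]
Visit kitchen; enqueue library, lobby, pantry, vault → queue [nursery, library, lobby, pantry, vault]
Visit nursery; enqueue cellar, closet, sauna → queue [library, lobby, pantry, vault, cellar, closet, sauna]
Visit library; enqueue office → queue [lobby, pantry, vault, cellar, closet, sauna, office]
Visit lobby; enqueue gym, patio, studio → queue [pantry, vault, cellar, closet, sauna, office, gym, patio, studio]
Visit pantry; enqueue loft, terrace → queue [vault, cellar, closet, sauna, office, gym, patio, studio, loft, terrace]
Visit vault; enqueue porch → queue [cellar, closet, sauna, office, gym, patio, studio, loft, terrace, porch]
Visit cellar → queue [closet, sauna, office, gym, patio, studio, loft, terrace, porch]
Visit closet → queue [sauna, office, gym, patio, studio, loft, terrace, porch]
Visit sauna → queue [office, gym, patio, studio, loft, terrace, porch]
Visit office → queue [gym, patio, studio, loft, terrace, porch]
Visit gym → queue [patio, studio, loft, terrace, porch]
Visit patio → queue [studio, loft, terrace, porch]
Visit studio → queue [loft, terrace, porch]
Visit loft → queue [terrace, porch]
Visit terrace → queue [porch]
Visit porch → queue []

Visit order: attic, kitchen, nursery, library, lobby, pantry, vault, cellar, closet, sauna, office, gym, patio, studio, loft, terrace, porch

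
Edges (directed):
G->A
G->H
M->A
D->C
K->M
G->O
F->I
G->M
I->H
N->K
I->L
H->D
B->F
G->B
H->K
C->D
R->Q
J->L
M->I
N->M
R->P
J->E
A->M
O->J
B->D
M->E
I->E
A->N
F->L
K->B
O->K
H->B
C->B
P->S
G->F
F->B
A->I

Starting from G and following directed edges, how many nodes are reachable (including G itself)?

15

BFS from G visits: G, O, M, H, F, B, A, K, J, I, E, D, L, N, C
Reachable nodes: 15 of 19 total.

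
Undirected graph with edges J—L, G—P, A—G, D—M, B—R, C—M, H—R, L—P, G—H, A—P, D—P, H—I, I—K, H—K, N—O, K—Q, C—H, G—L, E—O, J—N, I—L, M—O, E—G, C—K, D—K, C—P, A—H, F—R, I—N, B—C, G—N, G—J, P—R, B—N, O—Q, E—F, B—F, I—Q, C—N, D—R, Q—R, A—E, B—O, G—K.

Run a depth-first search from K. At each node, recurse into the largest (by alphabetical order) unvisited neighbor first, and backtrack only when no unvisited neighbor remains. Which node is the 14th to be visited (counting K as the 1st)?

G

Visit K
K → Q
Q → R
R → P
P → L
L → J
J → N
N → O
O → M
M → D
M → C
C → H
H → I
H → G
G → E
E → F
F → B
E → A

Visit order: K, Q, R, P, L, J, N, O, M, D, C, H, I, G, E, F, B, A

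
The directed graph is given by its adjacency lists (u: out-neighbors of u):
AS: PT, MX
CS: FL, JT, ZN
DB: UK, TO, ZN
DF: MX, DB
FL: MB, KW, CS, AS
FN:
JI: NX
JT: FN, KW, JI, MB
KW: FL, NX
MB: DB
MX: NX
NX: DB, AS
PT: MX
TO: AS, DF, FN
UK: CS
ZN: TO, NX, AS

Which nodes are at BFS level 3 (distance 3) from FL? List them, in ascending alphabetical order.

FN, JI, TO, UK

Level 0: FL
Level 1: AS, CS, KW, MB
Level 2: DB, JT, MX, NX, PT, ZN
Level 3: FN, JI, TO, UK
Level 4: DF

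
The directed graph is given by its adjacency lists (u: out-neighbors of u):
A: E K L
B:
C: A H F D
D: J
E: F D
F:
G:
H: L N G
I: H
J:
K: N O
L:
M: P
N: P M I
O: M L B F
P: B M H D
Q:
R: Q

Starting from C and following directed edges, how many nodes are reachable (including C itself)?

BFS from C visits: C, A, H, F, D, E, K, L, N, G, J, O, P, M, I, B
Reachable nodes: 16 of 18 total.

16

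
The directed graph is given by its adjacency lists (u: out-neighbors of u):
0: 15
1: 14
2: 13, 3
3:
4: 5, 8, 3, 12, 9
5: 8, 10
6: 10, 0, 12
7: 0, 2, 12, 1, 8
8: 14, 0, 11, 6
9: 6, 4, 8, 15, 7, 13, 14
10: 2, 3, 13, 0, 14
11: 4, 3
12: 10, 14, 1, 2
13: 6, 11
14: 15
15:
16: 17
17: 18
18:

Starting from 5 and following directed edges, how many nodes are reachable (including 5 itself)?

BFS from 5 visits: 5, 8, 10, 0, 6, 11, 14, 2, 3, 13, 15, 12, 4, 1, 9, 7
Reachable nodes: 16 of 19 total.

16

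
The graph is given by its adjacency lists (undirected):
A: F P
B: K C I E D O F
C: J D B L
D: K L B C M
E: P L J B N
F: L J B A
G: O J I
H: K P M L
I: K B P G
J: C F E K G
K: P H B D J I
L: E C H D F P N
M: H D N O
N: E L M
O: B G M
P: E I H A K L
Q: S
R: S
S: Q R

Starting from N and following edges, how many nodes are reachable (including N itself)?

BFS from N visits: N, E, L, M, P, J, B, C, H, D, F, O, I, A, K, G
Reachable nodes: 16 of 19 total.

16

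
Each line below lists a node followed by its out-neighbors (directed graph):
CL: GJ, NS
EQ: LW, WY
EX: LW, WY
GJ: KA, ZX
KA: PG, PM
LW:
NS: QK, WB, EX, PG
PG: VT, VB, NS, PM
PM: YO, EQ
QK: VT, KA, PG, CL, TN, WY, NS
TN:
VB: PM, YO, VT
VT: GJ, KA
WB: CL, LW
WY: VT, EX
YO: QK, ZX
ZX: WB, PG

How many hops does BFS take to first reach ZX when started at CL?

Level 0: CL
Level 1: GJ, NS
Level 2: EX, KA, PG, QK, WB, ZX
Level 3: LW, PM, TN, VB, VT, WY
Level 4: EQ, YO
ZX first appears at level 2.

2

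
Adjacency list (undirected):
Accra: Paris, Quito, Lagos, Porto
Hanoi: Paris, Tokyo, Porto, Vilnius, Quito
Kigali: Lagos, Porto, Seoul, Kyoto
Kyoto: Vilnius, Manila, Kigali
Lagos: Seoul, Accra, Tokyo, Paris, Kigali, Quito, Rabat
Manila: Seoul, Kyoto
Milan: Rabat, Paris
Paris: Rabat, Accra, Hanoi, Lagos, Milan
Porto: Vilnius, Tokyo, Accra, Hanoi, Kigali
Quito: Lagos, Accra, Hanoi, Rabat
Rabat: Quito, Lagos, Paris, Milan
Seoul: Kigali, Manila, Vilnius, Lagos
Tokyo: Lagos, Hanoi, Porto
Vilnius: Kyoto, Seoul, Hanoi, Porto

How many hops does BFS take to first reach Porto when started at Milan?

3

Level 0: Milan
Level 1: Paris, Rabat
Level 2: Accra, Hanoi, Lagos, Quito
Level 3: Kigali, Porto, Seoul, Tokyo, Vilnius
Level 4: Kyoto, Manila
Porto first appears at level 3.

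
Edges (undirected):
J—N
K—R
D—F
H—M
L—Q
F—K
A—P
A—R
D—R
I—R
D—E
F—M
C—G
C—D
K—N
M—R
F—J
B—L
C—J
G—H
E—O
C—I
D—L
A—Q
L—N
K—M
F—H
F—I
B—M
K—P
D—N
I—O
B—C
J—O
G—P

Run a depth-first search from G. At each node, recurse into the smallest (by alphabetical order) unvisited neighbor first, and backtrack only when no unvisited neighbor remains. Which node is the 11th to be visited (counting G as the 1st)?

M

Visit G
G → C
C → B
B → L
L → D
D → E
E → O
O → I
I → F
F → H
H → M
M → K
K → N
N → J
K → P
P → A
A → Q
A → R

Visit order: G, C, B, L, D, E, O, I, F, H, M, K, N, J, P, A, Q, R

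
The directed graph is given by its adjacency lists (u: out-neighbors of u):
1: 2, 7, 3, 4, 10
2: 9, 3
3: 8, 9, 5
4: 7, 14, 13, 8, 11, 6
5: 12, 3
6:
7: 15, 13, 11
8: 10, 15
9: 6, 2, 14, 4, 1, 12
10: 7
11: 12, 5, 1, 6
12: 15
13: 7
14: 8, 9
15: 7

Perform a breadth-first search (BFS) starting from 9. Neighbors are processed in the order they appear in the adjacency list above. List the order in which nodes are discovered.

Visit 9; enqueue 6, 2, 14, 4, 1, 12 → queue [6, 2, 14, 4, 1, 12]
Visit 6 → queue [2, 14, 4, 1, 12]
Visit 2; enqueue 3 → queue [14, 4, 1, 12, 3]
Visit 14; enqueue 8 → queue [4, 1, 12, 3, 8]
Visit 4; enqueue 7, 13, 11 → queue [1, 12, 3, 8, 7, 13, 11]
Visit 1; enqueue 10 → queue [12, 3, 8, 7, 13, 11, 10]
Visit 12; enqueue 15 → queue [3, 8, 7, 13, 11, 10, 15]
Visit 3; enqueue 5 → queue [8, 7, 13, 11, 10, 15, 5]
Visit 8 → queue [7, 13, 11, 10, 15, 5]
Visit 7 → queue [13, 11, 10, 15, 5]
Visit 13 → queue [11, 10, 15, 5]
Visit 11 → queue [10, 15, 5]
Visit 10 → queue [15, 5]
Visit 15 → queue [5]
Visit 5 → queue []

9 -> 6 -> 2 -> 14 -> 4 -> 1 -> 12 -> 3 -> 8 -> 7 -> 13 -> 11 -> 10 -> 15 -> 5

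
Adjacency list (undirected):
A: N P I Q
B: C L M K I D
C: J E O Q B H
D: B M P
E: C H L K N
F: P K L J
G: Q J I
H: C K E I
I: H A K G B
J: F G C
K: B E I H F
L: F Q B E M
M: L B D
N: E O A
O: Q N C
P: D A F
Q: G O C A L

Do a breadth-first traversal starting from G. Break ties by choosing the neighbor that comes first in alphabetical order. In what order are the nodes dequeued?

G → I → J → Q → A → B → H → K → C → F → L → O → N → P → D → M → E

Visit G; enqueue I, J, Q → queue [I, J, Q]
Visit I; enqueue A, B, H, K → queue [J, Q, A, B, H, K]
Visit J; enqueue C, F → queue [Q, A, B, H, K, C, F]
Visit Q; enqueue L, O → queue [A, B, H, K, C, F, L, O]
Visit A; enqueue N, P → queue [B, H, K, C, F, L, O, N, P]
Visit B; enqueue D, M → queue [H, K, C, F, L, O, N, P, D, M]
Visit H; enqueue E → queue [K, C, F, L, O, N, P, D, M, E]
Visit K → queue [C, F, L, O, N, P, D, M, E]
Visit C → queue [F, L, O, N, P, D, M, E]
Visit F → queue [L, O, N, P, D, M, E]
Visit L → queue [O, N, P, D, M, E]
Visit O → queue [N, P, D, M, E]
Visit N → queue [P, D, M, E]
Visit P → queue [D, M, E]
Visit D → queue [M, E]
Visit M → queue [E]
Visit E → queue []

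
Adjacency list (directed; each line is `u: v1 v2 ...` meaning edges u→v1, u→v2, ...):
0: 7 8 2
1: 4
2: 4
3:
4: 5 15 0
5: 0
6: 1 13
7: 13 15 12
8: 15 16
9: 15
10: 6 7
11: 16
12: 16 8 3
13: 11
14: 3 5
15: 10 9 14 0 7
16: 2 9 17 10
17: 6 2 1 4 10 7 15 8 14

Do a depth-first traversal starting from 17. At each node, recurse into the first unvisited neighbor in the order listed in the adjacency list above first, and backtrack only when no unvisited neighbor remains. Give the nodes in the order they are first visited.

Visit 17
17 → 6
6 → 1
1 → 4
4 → 5
5 → 0
0 → 7
7 → 13
13 → 11
11 → 16
16 → 2
16 → 9
9 → 15
15 → 10
15 → 14
14 → 3
7 → 12
12 → 8

17, 6, 1, 4, 5, 0, 7, 13, 11, 16, 2, 9, 15, 10, 14, 3, 12, 8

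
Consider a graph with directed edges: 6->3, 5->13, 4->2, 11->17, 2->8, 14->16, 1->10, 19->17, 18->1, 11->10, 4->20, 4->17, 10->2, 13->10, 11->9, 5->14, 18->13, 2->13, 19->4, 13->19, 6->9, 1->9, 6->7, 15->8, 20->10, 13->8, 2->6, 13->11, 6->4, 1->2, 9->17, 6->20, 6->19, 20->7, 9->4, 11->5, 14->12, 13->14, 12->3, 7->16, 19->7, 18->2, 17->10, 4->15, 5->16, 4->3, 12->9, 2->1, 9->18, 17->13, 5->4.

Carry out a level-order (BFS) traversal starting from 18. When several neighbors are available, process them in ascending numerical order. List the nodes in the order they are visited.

Visit 18; enqueue 1, 2, 13 → queue [1, 2, 13]
Visit 1; enqueue 9, 10 → queue [2, 13, 9, 10]
Visit 2; enqueue 6, 8 → queue [13, 9, 10, 6, 8]
Visit 13; enqueue 11, 14, 19 → queue [9, 10, 6, 8, 11, 14, 19]
Visit 9; enqueue 4, 17 → queue [10, 6, 8, 11, 14, 19, 4, 17]
Visit 10 → queue [6, 8, 11, 14, 19, 4, 17]
Visit 6; enqueue 3, 7, 20 → queue [8, 11, 14, 19, 4, 17, 3, 7, 20]
Visit 8 → queue [11, 14, 19, 4, 17, 3, 7, 20]
Visit 11; enqueue 5 → queue [14, 19, 4, 17, 3, 7, 20, 5]
Visit 14; enqueue 12, 16 → queue [19, 4, 17, 3, 7, 20, 5, 12, 16]
Visit 19 → queue [4, 17, 3, 7, 20, 5, 12, 16]
Visit 4; enqueue 15 → queue [17, 3, 7, 20, 5, 12, 16, 15]
Visit 17 → queue [3, 7, 20, 5, 12, 16, 15]
Visit 3 → queue [7, 20, 5, 12, 16, 15]
Visit 7 → queue [20, 5, 12, 16, 15]
Visit 20 → queue [5, 12, 16, 15]
Visit 5 → queue [12, 16, 15]
Visit 12 → queue [16, 15]
Visit 16 → queue [15]
Visit 15 → queue []

18 → 1 → 2 → 13 → 9 → 10 → 6 → 8 → 11 → 14 → 19 → 4 → 17 → 3 → 7 → 20 → 5 → 12 → 16 → 15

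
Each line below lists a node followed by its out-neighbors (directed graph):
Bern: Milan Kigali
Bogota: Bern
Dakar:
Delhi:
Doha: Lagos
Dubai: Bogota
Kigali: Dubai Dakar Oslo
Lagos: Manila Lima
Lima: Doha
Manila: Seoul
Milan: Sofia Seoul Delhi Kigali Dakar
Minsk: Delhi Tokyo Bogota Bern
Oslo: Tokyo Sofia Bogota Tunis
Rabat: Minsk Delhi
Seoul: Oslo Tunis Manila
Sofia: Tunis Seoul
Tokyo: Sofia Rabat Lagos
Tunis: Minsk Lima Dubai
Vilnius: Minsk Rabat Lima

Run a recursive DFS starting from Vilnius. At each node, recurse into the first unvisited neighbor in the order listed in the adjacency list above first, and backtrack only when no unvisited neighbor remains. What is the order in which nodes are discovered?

Visit Vilnius
Vilnius → Minsk
Minsk → Delhi
Minsk → Tokyo
Tokyo → Sofia
Sofia → Tunis
Tunis → Lima
Lima → Doha
Doha → Lagos
Lagos → Manila
Manila → Seoul
Seoul → Oslo
Oslo → Bogota
Bogota → Bern
Bern → Milan
Milan → Kigali
Kigali → Dubai
Kigali → Dakar
Tokyo → Rabat

Vilnius, Minsk, Delhi, Tokyo, Sofia, Tunis, Lima, Doha, Lagos, Manila, Seoul, Oslo, Bogota, Bern, Milan, Kigali, Dubai, Dakar, Rabat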